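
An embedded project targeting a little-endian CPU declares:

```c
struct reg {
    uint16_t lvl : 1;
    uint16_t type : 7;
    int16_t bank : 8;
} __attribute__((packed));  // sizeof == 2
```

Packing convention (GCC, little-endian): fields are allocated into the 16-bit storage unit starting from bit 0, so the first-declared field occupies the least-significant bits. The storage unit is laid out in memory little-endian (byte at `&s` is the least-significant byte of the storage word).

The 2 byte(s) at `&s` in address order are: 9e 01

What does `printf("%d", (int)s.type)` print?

79

[0]=0x9e [1]=0x01 (little-endian) → word 0x019e
lvl:1 @ bit 0 → (0x019e>>0)&0x1 = 0x0
type:7 @ bit 1 → (0x019e>>1)&0x7f = 0x4f  ←
bank:8 @ bit 8 → (0x019e>>8)&0xff = 0x1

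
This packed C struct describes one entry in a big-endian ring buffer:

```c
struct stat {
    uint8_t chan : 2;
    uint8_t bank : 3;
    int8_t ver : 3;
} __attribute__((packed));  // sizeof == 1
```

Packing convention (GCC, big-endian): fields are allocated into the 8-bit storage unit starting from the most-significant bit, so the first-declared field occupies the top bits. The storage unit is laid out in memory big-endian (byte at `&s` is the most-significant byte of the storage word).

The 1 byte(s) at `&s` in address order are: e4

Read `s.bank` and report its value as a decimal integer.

4

[0]=0xe4 (big-endian) → word 0xe4
chan:2 @ bit 6 → (0xe4>>6)&0x3 = 0x3
bank:3 @ bit 3 → (0xe4>>3)&0x7 = 0x4  ←
ver:3 @ bit 0 → (0xe4>>0)&0x7 = 0x4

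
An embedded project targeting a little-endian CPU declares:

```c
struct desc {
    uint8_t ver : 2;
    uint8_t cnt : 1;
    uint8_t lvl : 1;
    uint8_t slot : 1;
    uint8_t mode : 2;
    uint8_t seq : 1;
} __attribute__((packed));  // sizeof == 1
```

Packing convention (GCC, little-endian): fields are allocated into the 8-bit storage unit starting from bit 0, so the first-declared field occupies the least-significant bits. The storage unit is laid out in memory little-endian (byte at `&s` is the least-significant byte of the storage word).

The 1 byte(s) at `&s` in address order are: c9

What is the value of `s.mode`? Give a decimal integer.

2

[0]=0xc9 (little-endian) → word 0xc9
ver [0+:2] = (word>>0) & 0x3 = 1
cnt [2+:1] = (word>>2) & 0x1 = 0
lvl [3+:1] = (word>>3) & 0x1 = 1
slot [4+:1] = (word>>4) & 0x1 = 0
mode [5+:2] = (word>>5) & 0x3 = 2  ←
seq [7+:1] = (word>>7) & 0x1 = 1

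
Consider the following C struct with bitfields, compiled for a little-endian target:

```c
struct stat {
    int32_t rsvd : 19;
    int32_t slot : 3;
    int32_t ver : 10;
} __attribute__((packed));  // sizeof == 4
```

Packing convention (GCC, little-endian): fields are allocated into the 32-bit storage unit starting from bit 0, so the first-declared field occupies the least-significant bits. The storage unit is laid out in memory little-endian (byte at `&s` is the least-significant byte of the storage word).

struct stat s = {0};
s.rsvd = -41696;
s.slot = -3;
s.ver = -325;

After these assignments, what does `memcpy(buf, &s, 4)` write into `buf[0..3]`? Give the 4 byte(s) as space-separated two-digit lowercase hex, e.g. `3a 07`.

20 5d ef ae

rsvd:19 = -41696 → 0x75d20 << 0 → word 0x00075d20
slot:3 = -3 → 0x5 << 19 → word 0x002f5d20
ver:10 = -325 → 0x2bb << 22 → word 0xaeef5d20
word = 0xaeef5d20 → little-endian bytes:
  [0]=0x20  [1]=0x5d  [2]=0xef  [3]=0xae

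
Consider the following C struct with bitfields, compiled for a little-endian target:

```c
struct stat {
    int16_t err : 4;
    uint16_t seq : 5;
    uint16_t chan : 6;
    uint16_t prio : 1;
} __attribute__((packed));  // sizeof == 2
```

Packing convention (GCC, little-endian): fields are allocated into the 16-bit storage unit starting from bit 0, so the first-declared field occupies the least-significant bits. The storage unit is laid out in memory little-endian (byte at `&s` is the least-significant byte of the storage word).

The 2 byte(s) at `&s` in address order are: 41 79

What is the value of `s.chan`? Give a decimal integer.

60

[0]=0x41 [1]=0x79 (little-endian) → word 0x7941
err:4 @ bit 0 → (0x7941>>0)&0xf = 0x1
seq:5 @ bit 4 → (0x7941>>4)&0x1f = 0x14
chan:6 @ bit 9 → (0x7941>>9)&0x3f = 0x3c  ←
prio:1 @ bit 15 → (0x7941>>15)&0x1 = 0x0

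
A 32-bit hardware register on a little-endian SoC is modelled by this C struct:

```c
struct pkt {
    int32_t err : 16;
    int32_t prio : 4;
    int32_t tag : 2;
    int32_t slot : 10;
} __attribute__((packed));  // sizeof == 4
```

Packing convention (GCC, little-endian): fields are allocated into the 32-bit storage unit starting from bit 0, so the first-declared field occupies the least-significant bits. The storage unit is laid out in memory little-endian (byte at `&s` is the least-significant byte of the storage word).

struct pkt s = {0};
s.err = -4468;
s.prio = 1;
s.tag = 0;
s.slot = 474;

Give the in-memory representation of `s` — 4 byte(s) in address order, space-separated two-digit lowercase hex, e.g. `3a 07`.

[0+:16] err=-4468 & 0xffff = 0xee8c; word=0x0000ee8c
[16+:4] prio=1 & 0xf = 0x1; word=0x0001ee8c
[20+:2] tag=0 & 0x3 = 0x0; word=0x0001ee8c
[22+:10] slot=474 & 0x3ff = 0x1da; word=0x7681ee8c
word = 0x7681ee8c → little-endian bytes:
  [0]=0x8c  [1]=0xee  [2]=0x81  [3]=0x76

8c ee 81 76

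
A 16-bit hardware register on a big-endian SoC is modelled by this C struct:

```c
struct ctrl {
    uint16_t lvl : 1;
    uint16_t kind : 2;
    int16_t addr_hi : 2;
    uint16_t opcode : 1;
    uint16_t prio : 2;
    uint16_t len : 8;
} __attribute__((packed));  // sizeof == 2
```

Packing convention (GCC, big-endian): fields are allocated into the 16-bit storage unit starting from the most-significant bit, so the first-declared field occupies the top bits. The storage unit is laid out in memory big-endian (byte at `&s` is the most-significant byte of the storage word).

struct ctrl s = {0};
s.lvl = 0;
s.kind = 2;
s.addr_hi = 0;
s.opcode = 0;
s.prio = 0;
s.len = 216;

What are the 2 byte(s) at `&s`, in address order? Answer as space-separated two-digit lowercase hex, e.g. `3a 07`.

40 d8

[15+:1] lvl=0 & 0x1 = 0x0; word=0x0000
[13+:2] kind=2 & 0x3 = 0x2; word=0x4000
[11+:2] addr_hi=0 & 0x3 = 0x0; word=0x4000
[10+:1] opcode=0 & 0x1 = 0x0; word=0x4000
[8+:2] prio=0 & 0x3 = 0x0; word=0x4000
[0+:8] len=216 & 0xff = 0xd8; word=0x40d8
word = 0x40d8 → big-endian bytes:
  [0]=0x40  [1]=0xd8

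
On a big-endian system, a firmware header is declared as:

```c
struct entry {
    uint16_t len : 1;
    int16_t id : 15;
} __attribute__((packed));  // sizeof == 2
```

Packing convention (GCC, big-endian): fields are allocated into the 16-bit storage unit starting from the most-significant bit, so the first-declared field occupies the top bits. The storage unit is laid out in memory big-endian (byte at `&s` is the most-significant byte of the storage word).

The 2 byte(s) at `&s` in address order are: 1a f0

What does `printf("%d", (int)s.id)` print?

6896

[0]=0x1a [1]=0xf0 (big-endian) → word 0x1af0
len [15+:1] = (word>>15) & 0x1 = 0
id [0+:15] = (word>>0) & 0x7fff = 6896  ←
id signed 15b, MSB=0: value = 6896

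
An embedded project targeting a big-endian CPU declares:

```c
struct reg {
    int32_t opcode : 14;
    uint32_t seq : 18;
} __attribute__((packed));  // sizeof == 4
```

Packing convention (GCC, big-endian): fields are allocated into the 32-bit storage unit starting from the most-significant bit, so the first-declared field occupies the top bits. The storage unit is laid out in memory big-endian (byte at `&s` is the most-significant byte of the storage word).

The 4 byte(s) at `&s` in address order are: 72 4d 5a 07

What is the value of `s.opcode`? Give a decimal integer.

7315

[0]=0x72 [1]=0x4d [2]=0x5a [3]=0x07 (big-endian) → word 0x724d5a07
opcode [18+:14] = (word>>18) & 0x3fff = 7315  ←
seq [0+:18] = (word>>0) & 0x3ffff = 88583
opcode signed 14b, MSB=0: value = 7315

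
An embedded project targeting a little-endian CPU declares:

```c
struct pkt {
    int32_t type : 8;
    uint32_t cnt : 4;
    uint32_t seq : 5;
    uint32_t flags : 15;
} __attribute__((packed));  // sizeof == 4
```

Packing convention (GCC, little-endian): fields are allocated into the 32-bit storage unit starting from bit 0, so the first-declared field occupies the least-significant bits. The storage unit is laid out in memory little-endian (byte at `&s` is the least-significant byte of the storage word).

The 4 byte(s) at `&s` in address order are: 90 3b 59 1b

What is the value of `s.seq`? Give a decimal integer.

[0]=0x90 [1]=0x3b [2]=0x59 [3]=0x1b (little-endian) → word 0x1b593b90
type:8 @ bit 0 → (0x1b593b90>>0)&0xff = 0x90
cnt:4 @ bit 8 → (0x1b593b90>>8)&0xf = 0xb
seq:5 @ bit 12 → (0x1b593b90>>12)&0x1f = 0x13  ←
flags:15 @ bit 17 → (0x1b593b90>>17)&0x7fff = 0xdac

19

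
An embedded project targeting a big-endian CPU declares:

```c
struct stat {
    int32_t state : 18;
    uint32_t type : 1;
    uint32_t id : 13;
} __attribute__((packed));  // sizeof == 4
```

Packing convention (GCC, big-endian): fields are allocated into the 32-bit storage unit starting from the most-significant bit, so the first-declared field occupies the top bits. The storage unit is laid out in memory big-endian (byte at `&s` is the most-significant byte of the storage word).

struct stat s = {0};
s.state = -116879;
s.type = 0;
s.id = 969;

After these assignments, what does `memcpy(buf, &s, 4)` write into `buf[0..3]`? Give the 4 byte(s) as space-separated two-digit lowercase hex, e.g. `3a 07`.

[14+:18] state=-116879 & 0x3ffff = 0x23771; word=0x8ddc4000
[13+:1] type=0 & 0x1 = 0x0; word=0x8ddc4000
[0+:13] id=969 & 0x1fff = 0x3c9; word=0x8ddc43c9
word = 0x8ddc43c9 → big-endian bytes:
  [0]=0x8d  [1]=0xdc  [2]=0x43  [3]=0xc9

8d dc 43 c9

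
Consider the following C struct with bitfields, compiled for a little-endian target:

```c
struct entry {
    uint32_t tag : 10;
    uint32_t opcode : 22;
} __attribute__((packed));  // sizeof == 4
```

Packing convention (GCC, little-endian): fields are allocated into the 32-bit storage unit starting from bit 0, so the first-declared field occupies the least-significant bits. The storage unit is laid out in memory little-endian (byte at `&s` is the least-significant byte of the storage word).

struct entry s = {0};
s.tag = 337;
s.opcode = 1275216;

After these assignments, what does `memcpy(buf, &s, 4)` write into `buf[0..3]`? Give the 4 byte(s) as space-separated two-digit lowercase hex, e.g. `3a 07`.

51 41 d5 4d

tag (10b) val=337 bits=0x151 at bit 0: 0x00000151
opcode (22b) val=1275216 bits=0x137550 at bit 10: 0x4dd54151
word = 0x4dd54151 → little-endian bytes:
  [0]=0x51  [1]=0x41  [2]=0xd5  [3]=0x4d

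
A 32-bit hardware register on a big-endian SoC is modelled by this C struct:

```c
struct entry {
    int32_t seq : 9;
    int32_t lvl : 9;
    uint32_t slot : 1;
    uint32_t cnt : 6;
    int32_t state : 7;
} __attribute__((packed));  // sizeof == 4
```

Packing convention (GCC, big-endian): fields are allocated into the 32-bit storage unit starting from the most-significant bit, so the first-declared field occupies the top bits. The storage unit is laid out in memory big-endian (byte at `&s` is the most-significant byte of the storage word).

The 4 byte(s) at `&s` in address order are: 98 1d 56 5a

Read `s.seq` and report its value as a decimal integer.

[0]=0x98 [1]=0x1d [2]=0x56 [3]=0x5a (big-endian) → word 0x981d565a
seq:9 @ bit 23 → (0x981d565a>>23)&0x1ff = 0x130  ←
lvl:9 @ bit 14 → (0x981d565a>>14)&0x1ff = 0x75
slot:1 @ bit 13 → (0x981d565a>>13)&0x1 = 0x0
cnt:6 @ bit 7 → (0x981d565a>>7)&0x3f = 0x2c
state:7 @ bit 0 → (0x981d565a>>0)&0x7f = 0x5a
seq signed 9b, MSB=1: 304 - 512 = -208

-208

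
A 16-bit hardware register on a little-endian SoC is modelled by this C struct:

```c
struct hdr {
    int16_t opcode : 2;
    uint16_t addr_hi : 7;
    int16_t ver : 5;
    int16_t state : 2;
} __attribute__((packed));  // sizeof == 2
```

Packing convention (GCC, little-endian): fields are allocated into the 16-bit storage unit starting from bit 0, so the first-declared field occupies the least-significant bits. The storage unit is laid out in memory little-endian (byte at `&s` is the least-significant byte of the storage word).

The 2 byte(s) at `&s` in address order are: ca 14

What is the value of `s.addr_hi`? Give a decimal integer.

[0]=0xca [1]=0x14 (little-endian) → word 0x14ca
opcode [0+:2] = (word>>0) & 0x3 = 2
addr_hi [2+:7] = (word>>2) & 0x7f = 50  ←
ver [9+:5] = (word>>9) & 0x1f = 10
state [14+:2] = (word>>14) & 0x3 = 0

50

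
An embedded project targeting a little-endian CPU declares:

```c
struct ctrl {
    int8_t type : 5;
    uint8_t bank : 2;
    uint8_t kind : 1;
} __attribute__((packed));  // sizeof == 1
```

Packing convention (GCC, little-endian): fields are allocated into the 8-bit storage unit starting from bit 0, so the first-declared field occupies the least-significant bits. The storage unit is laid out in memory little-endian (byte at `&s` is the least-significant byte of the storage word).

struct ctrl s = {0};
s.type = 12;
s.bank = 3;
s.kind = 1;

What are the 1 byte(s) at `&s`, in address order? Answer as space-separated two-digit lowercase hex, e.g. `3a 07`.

type:5 = 12 → 0xc << 0 → word 0x0c
bank:2 = 3 → 0x3 << 5 → word 0x6c
kind:1 = 1 → 0x1 << 7 → word 0xec
word = 0xec → little-endian bytes:
  [0]=0xec

ec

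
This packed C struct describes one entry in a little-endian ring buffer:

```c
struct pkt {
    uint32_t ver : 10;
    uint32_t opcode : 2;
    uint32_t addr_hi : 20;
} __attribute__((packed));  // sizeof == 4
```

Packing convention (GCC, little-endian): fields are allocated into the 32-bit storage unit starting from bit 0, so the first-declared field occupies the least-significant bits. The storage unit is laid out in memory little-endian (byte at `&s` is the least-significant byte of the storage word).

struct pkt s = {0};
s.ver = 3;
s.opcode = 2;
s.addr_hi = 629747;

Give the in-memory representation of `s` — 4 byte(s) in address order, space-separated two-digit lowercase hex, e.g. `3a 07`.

ver:10 = 3 → 0x3 << 0 → word 0x00000003
opcode:2 = 2 → 0x2 << 10 → word 0x00000803
addr_hi:20 = 629747 → 0x99bf3 << 12 → word 0x99bf3803
word = 0x99bf3803 → little-endian bytes:
  [0]=0x03  [1]=0x38  [2]=0xbf  [3]=0x99

03 38 bf 99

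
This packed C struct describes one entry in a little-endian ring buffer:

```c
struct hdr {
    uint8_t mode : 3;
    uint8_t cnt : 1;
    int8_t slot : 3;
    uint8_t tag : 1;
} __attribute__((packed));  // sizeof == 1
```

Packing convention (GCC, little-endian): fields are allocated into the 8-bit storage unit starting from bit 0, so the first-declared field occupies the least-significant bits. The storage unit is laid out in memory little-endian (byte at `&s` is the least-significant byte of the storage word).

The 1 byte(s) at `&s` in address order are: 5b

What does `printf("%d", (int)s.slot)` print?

[0]=0x5b (little-endian) → word 0x5b
mode:3 @ bit 0 → (0x5b>>0)&0x7 = 0x3
cnt:1 @ bit 3 → (0x5b>>3)&0x1 = 0x1
slot:3 @ bit 4 → (0x5b>>4)&0x7 = 0x5  ←
tag:1 @ bit 7 → (0x5b>>7)&0x1 = 0x0
slot signed 3b, MSB=1: 5 - 8 = -3

-3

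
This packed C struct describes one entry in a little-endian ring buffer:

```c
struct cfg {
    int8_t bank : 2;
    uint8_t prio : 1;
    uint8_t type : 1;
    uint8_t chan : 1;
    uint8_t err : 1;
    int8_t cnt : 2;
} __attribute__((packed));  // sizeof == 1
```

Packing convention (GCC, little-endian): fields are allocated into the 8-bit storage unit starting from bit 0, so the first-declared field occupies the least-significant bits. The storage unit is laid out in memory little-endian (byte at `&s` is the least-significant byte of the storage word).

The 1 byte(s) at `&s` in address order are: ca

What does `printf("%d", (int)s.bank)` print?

[0]=0xca (little-endian) → word 0xca
bank:2 @ bit 0 → (0xca>>0)&0x3 = 0x2  ←
prio:1 @ bit 2 → (0xca>>2)&0x1 = 0x0
type:1 @ bit 3 → (0xca>>3)&0x1 = 0x1
chan:1 @ bit 4 → (0xca>>4)&0x1 = 0x0
err:1 @ bit 5 → (0xca>>5)&0x1 = 0x0
cnt:2 @ bit 6 → (0xca>>6)&0x3 = 0x3
bank signed 2b, MSB=1: 2 - 4 = -2

-2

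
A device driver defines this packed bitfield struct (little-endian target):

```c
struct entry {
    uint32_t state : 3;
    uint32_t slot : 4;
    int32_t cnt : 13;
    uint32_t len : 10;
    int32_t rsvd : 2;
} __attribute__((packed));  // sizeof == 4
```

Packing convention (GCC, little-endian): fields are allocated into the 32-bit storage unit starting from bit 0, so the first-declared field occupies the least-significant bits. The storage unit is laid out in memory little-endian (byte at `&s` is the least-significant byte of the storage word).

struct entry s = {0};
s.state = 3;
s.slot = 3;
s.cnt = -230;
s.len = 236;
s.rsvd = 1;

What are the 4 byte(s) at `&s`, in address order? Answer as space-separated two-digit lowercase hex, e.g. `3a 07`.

1b 8d cf 4e

[0+:3] state=3 & 0x7 = 0x3; word=0x00000003
[3+:4] slot=3 & 0xf = 0x3; word=0x0000001b
[7+:13] cnt=-230 & 0x1fff = 0x1f1a; word=0x000f8d1b
[20+:10] len=236 & 0x3ff = 0xec; word=0x0ecf8d1b
[30+:2] rsvd=1 & 0x3 = 0x1; word=0x4ecf8d1b
word = 0x4ecf8d1b → little-endian bytes:
  [0]=0x1b  [1]=0x8d  [2]=0xcf  [3]=0x4e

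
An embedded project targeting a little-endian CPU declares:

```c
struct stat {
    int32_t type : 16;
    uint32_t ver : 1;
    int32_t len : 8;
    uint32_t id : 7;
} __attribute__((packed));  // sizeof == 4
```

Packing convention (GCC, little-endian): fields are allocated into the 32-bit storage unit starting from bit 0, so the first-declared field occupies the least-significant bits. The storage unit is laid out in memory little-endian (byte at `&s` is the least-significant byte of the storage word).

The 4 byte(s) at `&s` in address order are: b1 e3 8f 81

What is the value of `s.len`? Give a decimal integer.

-57

[0]=0xb1 [1]=0xe3 [2]=0x8f [3]=0x81 (little-endian) → word 0x818fe3b1
type:16 @ bit 0 → (0x818fe3b1>>0)&0xffff = 0xe3b1
ver:1 @ bit 16 → (0x818fe3b1>>16)&0x1 = 0x1
len:8 @ bit 17 → (0x818fe3b1>>17)&0xff = 0xc7  ←
id:7 @ bit 25 → (0x818fe3b1>>25)&0x7f = 0x40
len signed 8b, MSB=1: 199 - 256 = -57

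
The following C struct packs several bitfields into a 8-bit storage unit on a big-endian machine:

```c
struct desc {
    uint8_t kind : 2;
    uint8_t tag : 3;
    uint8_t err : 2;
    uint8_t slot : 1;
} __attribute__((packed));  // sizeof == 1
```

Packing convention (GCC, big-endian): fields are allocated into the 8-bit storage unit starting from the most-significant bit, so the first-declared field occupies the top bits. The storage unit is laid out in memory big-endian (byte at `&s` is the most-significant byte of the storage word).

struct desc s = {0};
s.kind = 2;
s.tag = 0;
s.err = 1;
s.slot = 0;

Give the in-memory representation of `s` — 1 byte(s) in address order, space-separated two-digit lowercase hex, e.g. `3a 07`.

[6+:2] kind=2 & 0x3 = 0x2; word=0x80
[3+:3] tag=0 & 0x7 = 0x0; word=0x80
[1+:2] err=1 & 0x3 = 0x1; word=0x82
[0+:1] slot=0 & 0x1 = 0x0; word=0x82
word = 0x82 → big-endian bytes:
  [0]=0x82

82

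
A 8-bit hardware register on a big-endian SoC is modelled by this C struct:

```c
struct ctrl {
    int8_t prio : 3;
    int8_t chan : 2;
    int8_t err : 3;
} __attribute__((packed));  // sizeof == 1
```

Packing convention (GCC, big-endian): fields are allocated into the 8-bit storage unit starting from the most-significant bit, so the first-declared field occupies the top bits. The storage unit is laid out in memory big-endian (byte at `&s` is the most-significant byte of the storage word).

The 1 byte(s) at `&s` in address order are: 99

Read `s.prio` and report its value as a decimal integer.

[0]=0x99 (big-endian) → word 0x99
prio [5+:3] = (word>>5) & 0x7 = 4  ←
chan [3+:2] = (word>>3) & 0x3 = 3
err [0+:3] = (word>>0) & 0x7 = 1
prio signed 3b, MSB=1: 4 - 8 = -4

-4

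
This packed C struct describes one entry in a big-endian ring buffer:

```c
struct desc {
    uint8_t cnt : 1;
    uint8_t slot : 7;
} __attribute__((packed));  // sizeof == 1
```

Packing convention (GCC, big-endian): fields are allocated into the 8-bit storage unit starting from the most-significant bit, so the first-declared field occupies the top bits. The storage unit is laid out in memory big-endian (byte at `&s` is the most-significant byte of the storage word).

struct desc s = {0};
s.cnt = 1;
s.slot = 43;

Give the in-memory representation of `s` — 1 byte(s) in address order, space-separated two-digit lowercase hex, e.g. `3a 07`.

ab

cnt:1 = 1 → 0x1 << 7 → word 0x80
slot:7 = 43 → 0x2b << 0 → word 0xab
word = 0xab → big-endian bytes:
  [0]=0xab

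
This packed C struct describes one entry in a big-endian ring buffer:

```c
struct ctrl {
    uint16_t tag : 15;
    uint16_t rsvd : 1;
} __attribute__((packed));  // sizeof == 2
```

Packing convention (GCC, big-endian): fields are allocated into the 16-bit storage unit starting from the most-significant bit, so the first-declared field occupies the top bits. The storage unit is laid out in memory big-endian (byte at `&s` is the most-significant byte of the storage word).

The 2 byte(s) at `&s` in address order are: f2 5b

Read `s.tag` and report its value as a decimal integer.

[0]=0xf2 [1]=0x5b (big-endian) → word 0xf25b
tag [1+:15] = (word>>1) & 0x7fff = 31021  ←
rsvd [0+:1] = (word>>0) & 0x1 = 1

31021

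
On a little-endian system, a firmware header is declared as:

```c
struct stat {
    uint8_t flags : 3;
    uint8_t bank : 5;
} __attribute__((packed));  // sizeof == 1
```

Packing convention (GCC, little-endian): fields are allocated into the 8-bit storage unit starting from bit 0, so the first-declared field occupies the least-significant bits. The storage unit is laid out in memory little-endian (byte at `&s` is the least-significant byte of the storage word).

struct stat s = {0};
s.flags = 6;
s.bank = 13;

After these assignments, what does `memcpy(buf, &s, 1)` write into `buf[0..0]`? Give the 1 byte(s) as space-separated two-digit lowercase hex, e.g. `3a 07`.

6e

flags:3 = 6 → 0x6 << 0 → word 0x06
bank:5 = 13 → 0xd << 3 → word 0x6e
word = 0x6e → little-endian bytes:
  [0]=0x6e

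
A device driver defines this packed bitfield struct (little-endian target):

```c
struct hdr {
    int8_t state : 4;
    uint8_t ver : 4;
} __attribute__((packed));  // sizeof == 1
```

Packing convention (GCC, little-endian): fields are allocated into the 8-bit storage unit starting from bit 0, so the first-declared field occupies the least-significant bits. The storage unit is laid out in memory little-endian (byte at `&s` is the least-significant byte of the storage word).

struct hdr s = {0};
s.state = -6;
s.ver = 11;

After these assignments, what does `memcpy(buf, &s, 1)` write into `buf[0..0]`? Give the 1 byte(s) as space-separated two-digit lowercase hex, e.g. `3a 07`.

ba

state (4b) val=-6 bits=0xa at bit 0: 0x0a
ver (4b) val=11 bits=0xb at bit 4: 0xba
word = 0xba → little-endian bytes:
  [0]=0xba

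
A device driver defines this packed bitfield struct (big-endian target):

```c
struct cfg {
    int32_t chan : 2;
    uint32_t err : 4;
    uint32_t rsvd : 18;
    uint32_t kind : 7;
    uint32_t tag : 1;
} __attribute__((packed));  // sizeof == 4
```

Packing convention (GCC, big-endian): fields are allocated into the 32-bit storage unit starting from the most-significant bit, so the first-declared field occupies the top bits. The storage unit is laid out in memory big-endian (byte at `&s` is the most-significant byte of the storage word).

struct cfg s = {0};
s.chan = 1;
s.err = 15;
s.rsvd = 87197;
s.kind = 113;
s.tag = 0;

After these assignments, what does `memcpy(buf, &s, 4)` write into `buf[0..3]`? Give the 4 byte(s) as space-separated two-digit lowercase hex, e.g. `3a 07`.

[30+:2] chan=1 & 0x3 = 0x1; word=0x40000000
[26+:4] err=15 & 0xf = 0xf; word=0x7c000000
[8+:18] rsvd=87197 & 0x3ffff = 0x1549d; word=0x7d549d00
[1+:7] kind=113 & 0x7f = 0x71; word=0x7d549de2
[0+:1] tag=0 & 0x1 = 0x0; word=0x7d549de2
word = 0x7d549de2 → big-endian bytes:
  [0]=0x7d  [1]=0x54  [2]=0x9d  [3]=0xe2

7d 54 9d e2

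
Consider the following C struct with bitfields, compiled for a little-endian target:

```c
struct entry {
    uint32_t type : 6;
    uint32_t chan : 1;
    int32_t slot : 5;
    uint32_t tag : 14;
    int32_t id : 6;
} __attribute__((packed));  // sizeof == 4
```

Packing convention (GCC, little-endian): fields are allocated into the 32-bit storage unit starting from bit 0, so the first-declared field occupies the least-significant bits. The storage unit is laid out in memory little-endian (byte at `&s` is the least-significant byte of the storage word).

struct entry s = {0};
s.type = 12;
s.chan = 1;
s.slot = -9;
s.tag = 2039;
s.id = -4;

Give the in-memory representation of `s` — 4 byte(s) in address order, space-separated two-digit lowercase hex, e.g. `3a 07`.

cc 7b 7f f0

[0+:6] type=12 & 0x3f = 0xc; word=0x0000000c
[6+:1] chan=1 & 0x1 = 0x1; word=0x0000004c
[7+:5] slot=-9 & 0x1f = 0x17; word=0x00000bcc
[12+:14] tag=2039 & 0x3fff = 0x7f7; word=0x007f7bcc
[26+:6] id=-4 & 0x3f = 0x3c; word=0xf07f7bcc
word = 0xf07f7bcc → little-endian bytes:
  [0]=0xcc  [1]=0x7b  [2]=0x7f  [3]=0xf0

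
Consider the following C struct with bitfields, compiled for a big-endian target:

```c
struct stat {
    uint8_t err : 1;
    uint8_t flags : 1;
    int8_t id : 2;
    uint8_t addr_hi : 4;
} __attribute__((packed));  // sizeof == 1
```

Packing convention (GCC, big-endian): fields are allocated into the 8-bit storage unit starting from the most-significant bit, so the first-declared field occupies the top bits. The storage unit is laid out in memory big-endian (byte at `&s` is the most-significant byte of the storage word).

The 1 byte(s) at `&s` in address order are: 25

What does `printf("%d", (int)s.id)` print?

[0]=0x25 (big-endian) → word 0x25
err [7+:1] = (word>>7) & 0x1 = 0
flags [6+:1] = (word>>6) & 0x1 = 0
id [4+:2] = (word>>4) & 0x3 = 2  ←
addr_hi [0+:4] = (word>>0) & 0xf = 5
id signed 2b, MSB=1: 2 - 4 = -2

-2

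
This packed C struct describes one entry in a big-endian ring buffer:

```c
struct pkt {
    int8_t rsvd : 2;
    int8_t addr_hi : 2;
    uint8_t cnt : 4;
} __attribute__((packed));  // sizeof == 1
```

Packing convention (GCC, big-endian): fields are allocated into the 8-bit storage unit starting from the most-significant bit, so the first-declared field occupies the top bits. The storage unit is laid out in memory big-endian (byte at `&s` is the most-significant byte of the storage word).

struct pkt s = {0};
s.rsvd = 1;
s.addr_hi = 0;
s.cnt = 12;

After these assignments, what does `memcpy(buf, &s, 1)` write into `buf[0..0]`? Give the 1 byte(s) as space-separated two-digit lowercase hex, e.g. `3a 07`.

rsvd:2 = 1 → 0x1 << 6 → word 0x40
addr_hi:2 = 0 → 0x0 << 4 → word 0x40
cnt:4 = 12 → 0xc << 0 → word 0x4c
word = 0x4c → big-endian bytes:
  [0]=0x4c

4c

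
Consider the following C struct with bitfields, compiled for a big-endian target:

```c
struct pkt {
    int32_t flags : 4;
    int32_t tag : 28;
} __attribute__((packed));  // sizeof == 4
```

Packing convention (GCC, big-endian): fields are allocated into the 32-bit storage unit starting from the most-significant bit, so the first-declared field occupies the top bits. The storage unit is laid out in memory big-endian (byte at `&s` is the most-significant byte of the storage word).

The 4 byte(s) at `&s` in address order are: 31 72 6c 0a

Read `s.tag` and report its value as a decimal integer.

24275978

[0]=0x31 [1]=0x72 [2]=0x6c [3]=0x0a (big-endian) → word 0x31726c0a
flags:4 @ bit 28 → (0x31726c0a>>28)&0xf = 0x3
tag:28 @ bit 0 → (0x31726c0a>>0)&0xfffffff = 0x1726c0a  ←
tag signed 28b, MSB=0: value = 24275978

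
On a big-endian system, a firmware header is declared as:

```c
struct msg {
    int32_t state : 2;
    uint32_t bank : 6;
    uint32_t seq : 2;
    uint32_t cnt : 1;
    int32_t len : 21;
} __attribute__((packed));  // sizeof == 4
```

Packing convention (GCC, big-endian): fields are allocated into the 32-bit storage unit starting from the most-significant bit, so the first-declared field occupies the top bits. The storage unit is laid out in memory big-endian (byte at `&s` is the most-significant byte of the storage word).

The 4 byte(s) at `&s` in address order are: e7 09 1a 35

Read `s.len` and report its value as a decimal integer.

596533

[0]=0xe7 [1]=0x09 [2]=0x1a [3]=0x35 (big-endian) → word 0xe7091a35
state:2 @ bit 30 → (0xe7091a35>>30)&0x3 = 0x3
bank:6 @ bit 24 → (0xe7091a35>>24)&0x3f = 0x27
seq:2 @ bit 22 → (0xe7091a35>>22)&0x3 = 0x0
cnt:1 @ bit 21 → (0xe7091a35>>21)&0x1 = 0x0
len:21 @ bit 0 → (0xe7091a35>>0)&0x1fffff = 0x91a35  ←
len signed 21b, MSB=0: value = 596533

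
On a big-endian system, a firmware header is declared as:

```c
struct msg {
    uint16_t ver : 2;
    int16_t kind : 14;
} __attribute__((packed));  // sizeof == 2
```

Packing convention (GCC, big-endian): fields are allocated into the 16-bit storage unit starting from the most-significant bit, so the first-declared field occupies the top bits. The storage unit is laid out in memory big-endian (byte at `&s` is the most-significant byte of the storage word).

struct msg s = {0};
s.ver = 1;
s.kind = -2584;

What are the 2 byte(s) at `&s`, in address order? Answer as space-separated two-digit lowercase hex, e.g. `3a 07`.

ver (2b) val=1 bits=0x1 at bit 14: 0x4000
kind (14b) val=-2584 bits=0x35e8 at bit 0: 0x75e8
word = 0x75e8 → big-endian bytes:
  [0]=0x75  [1]=0xe8

75 e8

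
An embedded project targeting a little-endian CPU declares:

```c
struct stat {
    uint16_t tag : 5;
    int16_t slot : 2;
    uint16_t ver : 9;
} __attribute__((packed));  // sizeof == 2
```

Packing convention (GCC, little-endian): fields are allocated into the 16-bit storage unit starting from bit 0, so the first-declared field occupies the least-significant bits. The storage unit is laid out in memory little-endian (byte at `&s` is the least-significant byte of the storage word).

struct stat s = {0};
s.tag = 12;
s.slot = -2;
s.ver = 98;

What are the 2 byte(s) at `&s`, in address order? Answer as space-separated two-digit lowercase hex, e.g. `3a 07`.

4c 31

[0+:5] tag=12 & 0x1f = 0xc; word=0x000c
[5+:2] slot=-2 & 0x3 = 0x2; word=0x004c
[7+:9] ver=98 & 0x1ff = 0x62; word=0x314c
word = 0x314c → little-endian bytes:
  [0]=0x4c  [1]=0x31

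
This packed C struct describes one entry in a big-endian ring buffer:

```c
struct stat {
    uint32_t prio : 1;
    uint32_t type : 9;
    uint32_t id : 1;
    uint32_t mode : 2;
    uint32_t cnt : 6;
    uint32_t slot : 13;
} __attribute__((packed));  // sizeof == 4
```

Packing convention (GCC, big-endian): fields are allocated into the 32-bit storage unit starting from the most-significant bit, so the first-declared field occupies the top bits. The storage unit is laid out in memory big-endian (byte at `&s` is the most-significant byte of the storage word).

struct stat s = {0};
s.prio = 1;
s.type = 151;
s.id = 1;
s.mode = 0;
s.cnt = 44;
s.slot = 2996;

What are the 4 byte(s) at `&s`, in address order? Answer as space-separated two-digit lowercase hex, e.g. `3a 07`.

a5 e5 8b b4

prio:1 = 1 → 0x1 << 31 → word 0x80000000
type:9 = 151 → 0x97 << 22 → word 0xa5c00000
id:1 = 1 → 0x1 << 21 → word 0xa5e00000
mode:2 = 0 → 0x0 << 19 → word 0xa5e00000
cnt:6 = 44 → 0x2c << 13 → word 0xa5e58000
slot:13 = 2996 → 0xbb4 << 0 → word 0xa5e58bb4
word = 0xa5e58bb4 → big-endian bytes:
  [0]=0xa5  [1]=0xe5  [2]=0x8b  [3]=0xb4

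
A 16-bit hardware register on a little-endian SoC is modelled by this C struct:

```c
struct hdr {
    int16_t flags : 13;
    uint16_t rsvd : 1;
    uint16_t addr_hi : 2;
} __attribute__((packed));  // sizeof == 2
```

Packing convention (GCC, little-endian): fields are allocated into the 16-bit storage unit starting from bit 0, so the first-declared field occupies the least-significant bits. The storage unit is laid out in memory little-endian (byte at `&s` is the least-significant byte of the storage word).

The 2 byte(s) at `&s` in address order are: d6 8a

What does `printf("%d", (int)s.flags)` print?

[0]=0xd6 [1]=0x8a (little-endian) → word 0x8ad6
flags:13 @ bit 0 → (0x8ad6>>0)&0x1fff = 0xad6  ←
rsvd:1 @ bit 13 → (0x8ad6>>13)&0x1 = 0x0
addr_hi:2 @ bit 14 → (0x8ad6>>14)&0x3 = 0x2
flags signed 13b, MSB=0: value = 2774

2774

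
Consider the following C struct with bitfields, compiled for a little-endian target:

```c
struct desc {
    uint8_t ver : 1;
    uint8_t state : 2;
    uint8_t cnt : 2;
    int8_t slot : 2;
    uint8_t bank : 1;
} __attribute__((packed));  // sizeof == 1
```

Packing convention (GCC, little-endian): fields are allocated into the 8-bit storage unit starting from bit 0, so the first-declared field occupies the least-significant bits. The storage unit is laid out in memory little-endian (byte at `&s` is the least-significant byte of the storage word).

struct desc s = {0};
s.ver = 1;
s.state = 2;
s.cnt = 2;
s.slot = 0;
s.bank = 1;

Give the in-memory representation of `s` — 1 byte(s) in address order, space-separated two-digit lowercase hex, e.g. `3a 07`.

[0+:1] ver=1 & 0x1 = 0x1; word=0x01
[1+:2] state=2 & 0x3 = 0x2; word=0x05
[3+:2] cnt=2 & 0x3 = 0x2; word=0x15
[5+:2] slot=0 & 0x3 = 0x0; word=0x15
[7+:1] bank=1 & 0x1 = 0x1; word=0x95
word = 0x95 → little-endian bytes:
  [0]=0x95

95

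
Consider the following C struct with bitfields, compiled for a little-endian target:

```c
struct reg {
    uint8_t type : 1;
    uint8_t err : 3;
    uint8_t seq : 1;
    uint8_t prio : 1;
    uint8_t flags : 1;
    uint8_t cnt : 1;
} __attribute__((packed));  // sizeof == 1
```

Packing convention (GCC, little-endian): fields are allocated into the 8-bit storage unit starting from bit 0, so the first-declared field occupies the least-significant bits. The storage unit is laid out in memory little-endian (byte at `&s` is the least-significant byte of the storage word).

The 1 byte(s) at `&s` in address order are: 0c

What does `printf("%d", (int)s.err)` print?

6

[0]=0x0c (little-endian) → word 0x0c
type [0+:1] = (word>>0) & 0x1 = 0
err [1+:3] = (word>>1) & 0x7 = 6  ←
seq [4+:1] = (word>>4) & 0x1 = 0
prio [5+:1] = (word>>5) & 0x1 = 0
flags [6+:1] = (word>>6) & 0x1 = 0
cnt [7+:1] = (word>>7) & 0x1 = 0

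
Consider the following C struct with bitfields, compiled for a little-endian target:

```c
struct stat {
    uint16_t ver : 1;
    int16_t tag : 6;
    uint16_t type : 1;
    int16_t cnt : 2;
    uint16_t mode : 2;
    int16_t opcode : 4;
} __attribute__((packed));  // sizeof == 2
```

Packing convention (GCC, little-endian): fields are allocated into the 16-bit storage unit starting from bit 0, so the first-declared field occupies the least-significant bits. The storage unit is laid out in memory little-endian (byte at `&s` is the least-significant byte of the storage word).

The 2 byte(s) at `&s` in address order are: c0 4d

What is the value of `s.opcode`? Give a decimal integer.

4

[0]=0xc0 [1]=0x4d (little-endian) → word 0x4dc0
ver:1 @ bit 0 → (0x4dc0>>0)&0x1 = 0x0
tag:6 @ bit 1 → (0x4dc0>>1)&0x3f = 0x20
type:1 @ bit 7 → (0x4dc0>>7)&0x1 = 0x1
cnt:2 @ bit 8 → (0x4dc0>>8)&0x3 = 0x1
mode:2 @ bit 10 → (0x4dc0>>10)&0x3 = 0x3
opcode:4 @ bit 12 → (0x4dc0>>12)&0xf = 0x4  ←
opcode signed 4b, MSB=0: value = 4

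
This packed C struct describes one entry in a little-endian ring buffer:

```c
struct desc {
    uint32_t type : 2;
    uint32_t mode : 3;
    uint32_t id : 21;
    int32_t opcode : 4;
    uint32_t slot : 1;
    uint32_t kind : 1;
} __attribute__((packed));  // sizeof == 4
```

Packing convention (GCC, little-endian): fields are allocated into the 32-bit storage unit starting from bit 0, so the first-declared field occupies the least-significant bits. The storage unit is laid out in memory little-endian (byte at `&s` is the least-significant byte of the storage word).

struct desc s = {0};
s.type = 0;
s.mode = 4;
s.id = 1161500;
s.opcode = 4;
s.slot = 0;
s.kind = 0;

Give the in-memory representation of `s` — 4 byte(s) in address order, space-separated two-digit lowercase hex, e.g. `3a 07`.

90 23 37 12

type (2b) val=0 bits=0x0 at bit 0: 0x00000000
mode (3b) val=4 bits=0x4 at bit 2: 0x00000010
id (21b) val=1161500 bits=0x11b91c at bit 5: 0x02372390
opcode (4b) val=4 bits=0x4 at bit 26: 0x12372390
slot (1b) val=0 bits=0x0 at bit 30: 0x12372390
kind (1b) val=0 bits=0x0 at bit 31: 0x12372390
word = 0x12372390 → little-endian bytes:
  [0]=0x90  [1]=0x23  [2]=0x37  [3]=0x12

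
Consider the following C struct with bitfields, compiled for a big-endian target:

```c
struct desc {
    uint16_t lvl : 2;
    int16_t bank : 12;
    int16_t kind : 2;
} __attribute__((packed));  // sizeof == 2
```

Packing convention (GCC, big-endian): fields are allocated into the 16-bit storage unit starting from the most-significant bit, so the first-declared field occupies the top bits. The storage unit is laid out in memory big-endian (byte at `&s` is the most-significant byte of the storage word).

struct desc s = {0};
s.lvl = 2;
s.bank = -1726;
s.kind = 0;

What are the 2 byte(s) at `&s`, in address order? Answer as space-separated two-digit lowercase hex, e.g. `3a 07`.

lvl (2b) val=2 bits=0x2 at bit 14: 0x8000
bank (12b) val=-1726 bits=0x942 at bit 2: 0xa508
kind (2b) val=0 bits=0x0 at bit 0: 0xa508
word = 0xa508 → big-endian bytes:
  [0]=0xa5  [1]=0x08

a5 08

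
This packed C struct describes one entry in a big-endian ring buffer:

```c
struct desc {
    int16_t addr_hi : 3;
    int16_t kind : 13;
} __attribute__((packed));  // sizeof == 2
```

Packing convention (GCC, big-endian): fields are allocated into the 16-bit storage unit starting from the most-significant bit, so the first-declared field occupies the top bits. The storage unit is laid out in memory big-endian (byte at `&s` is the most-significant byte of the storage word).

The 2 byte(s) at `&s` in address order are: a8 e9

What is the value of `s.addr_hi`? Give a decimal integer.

[0]=0xa8 [1]=0xe9 (big-endian) → word 0xa8e9
addr_hi [13+:3] = (word>>13) & 0x7 = 5  ←
kind [0+:13] = (word>>0) & 0x1fff = 2281
addr_hi signed 3b, MSB=1: 5 - 8 = -3

-3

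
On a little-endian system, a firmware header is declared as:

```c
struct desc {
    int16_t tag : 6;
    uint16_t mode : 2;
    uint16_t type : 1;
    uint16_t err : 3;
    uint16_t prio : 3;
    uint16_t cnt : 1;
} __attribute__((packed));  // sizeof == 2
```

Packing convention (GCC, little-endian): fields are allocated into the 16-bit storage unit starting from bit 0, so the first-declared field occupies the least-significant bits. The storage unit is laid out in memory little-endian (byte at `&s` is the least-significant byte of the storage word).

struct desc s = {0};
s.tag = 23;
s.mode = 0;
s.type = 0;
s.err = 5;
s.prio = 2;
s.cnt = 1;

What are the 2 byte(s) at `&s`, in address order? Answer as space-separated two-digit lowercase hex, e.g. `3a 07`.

tag (6b) val=23 bits=0x17 at bit 0: 0x0017
mode (2b) val=0 bits=0x0 at bit 6: 0x0017
type (1b) val=0 bits=0x0 at bit 8: 0x0017
err (3b) val=5 bits=0x5 at bit 9: 0x0a17
prio (3b) val=2 bits=0x2 at bit 12: 0x2a17
cnt (1b) val=1 bits=0x1 at bit 15: 0xaa17
word = 0xaa17 → little-endian bytes:
  [0]=0x17  [1]=0xaa

17 aa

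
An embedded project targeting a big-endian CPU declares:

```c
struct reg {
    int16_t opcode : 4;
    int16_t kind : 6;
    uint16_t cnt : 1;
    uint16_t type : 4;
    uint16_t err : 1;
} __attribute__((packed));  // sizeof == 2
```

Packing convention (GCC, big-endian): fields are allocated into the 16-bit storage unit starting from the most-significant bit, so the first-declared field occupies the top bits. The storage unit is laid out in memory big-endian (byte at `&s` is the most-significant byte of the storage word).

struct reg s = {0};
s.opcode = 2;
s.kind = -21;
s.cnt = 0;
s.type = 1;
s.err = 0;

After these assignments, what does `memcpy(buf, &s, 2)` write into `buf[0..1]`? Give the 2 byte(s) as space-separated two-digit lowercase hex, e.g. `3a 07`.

2a c2

[12+:4] opcode=2 & 0xf = 0x2; word=0x2000
[6+:6] kind=-21 & 0x3f = 0x2b; word=0x2ac0
[5+:1] cnt=0 & 0x1 = 0x0; word=0x2ac0
[1+:4] type=1 & 0xf = 0x1; word=0x2ac2
[0+:1] err=0 & 0x1 = 0x0; word=0x2ac2
word = 0x2ac2 → big-endian bytes:
  [0]=0x2a  [1]=0xc2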